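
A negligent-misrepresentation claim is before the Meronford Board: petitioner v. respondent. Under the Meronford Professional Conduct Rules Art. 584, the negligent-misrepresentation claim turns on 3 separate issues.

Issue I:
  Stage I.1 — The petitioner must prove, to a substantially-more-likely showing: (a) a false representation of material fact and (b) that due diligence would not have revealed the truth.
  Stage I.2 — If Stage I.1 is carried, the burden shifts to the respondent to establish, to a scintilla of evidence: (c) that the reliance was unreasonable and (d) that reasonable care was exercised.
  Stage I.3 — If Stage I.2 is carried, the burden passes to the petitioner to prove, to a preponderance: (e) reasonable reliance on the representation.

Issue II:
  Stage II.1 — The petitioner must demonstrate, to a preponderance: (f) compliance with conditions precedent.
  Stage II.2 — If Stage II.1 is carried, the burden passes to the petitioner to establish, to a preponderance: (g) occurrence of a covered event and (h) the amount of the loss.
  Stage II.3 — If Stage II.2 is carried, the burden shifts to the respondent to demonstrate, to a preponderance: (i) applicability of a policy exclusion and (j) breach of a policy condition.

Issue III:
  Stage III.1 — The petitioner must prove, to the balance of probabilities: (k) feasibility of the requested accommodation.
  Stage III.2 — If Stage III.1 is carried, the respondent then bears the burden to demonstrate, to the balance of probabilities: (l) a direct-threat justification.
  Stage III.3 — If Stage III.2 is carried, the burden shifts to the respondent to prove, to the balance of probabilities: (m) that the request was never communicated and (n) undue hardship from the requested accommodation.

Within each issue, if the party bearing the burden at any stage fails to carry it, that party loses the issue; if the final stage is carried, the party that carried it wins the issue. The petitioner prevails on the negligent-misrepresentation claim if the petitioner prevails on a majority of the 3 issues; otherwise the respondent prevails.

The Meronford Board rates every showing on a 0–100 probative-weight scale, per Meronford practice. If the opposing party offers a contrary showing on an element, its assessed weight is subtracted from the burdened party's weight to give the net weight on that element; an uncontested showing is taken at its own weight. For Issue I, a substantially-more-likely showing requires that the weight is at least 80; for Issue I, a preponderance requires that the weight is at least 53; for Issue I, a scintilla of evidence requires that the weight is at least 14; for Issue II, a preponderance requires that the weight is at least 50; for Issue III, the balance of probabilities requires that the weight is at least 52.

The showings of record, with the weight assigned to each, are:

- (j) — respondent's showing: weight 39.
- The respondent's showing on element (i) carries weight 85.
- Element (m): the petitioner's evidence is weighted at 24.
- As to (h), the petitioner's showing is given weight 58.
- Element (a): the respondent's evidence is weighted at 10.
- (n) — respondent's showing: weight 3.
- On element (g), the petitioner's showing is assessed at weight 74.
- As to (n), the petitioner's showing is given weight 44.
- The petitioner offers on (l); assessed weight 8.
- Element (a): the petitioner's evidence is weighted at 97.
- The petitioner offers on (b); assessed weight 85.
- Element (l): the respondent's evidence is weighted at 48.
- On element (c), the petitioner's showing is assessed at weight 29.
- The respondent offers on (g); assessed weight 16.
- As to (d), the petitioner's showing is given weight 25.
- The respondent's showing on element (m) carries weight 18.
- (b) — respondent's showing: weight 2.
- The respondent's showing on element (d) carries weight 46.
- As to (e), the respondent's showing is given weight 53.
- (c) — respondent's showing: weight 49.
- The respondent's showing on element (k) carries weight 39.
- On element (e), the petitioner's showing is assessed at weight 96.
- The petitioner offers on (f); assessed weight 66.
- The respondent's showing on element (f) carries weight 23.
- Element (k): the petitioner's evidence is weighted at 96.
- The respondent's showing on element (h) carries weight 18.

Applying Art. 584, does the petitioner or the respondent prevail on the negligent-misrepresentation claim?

— Issue I —
At Stage I.1 the petitioner must meet a substantially-more-likely showing (weight is at least 80): on (a) the weight is 97 less the opposing 10 gives net 87, which does reach 80, so (a) meets the standard; on (b) the weight is 85 less the opposing 2 gives net 83, which does reach 80, so (b) meets the standard.
  All elements met. The burden passes to the respondent.
At Stage I.2 the respondent must meet a scintilla of evidence (weight is at least 14): on (c) the weight is 49 less the opposing 29 gives net 20, which does reach 14, so (c) meets the standard; on (d) the weight is 46 less the opposing 25 gives net 21, which does reach 14, so (d) meets the standard.
  All elements met. The burden passes to the petitioner.
At Stage I.3 the petitioner must meet a preponderance (weight is at least 53): on (e) the weight is 96 less the opposing 53 gives net 43, < 53, so (e) does not meet the standard.
  Stage I.3 not carried; the petitioner fails its burden.
So the respondent prevails on this issue.
— Issue II —
At Stage II.1 the petitioner must meet a preponderance (weight is at least 50): on (f) the weight is 66 less the opposing 23 gives net 43, < 50, so (f) does not meet the standard.
  Not every element is met, so the petitioner fails to carry Stage II.1.
The respondent prevails on this issue.
— Issue III —
Stage III.1 (petitioner, the balance of probabilities, weight is at least 52): (k) net 96−39=57 ≥ 52 — meets.
  All elements met. The burden passes to the respondent.
Stage III.2 (respondent, the balance of probabilities, weight is at least 52): (l) net 48−8=40 < 52 — fails.
  Stage III.2 not carried; the respondent fails its burden.
The petitioner prevails on this issue.
Per-issue: Issue I → respondent; Issue II → respondent; Issue III → petitioner. The petitioner must prevail on a majority of issues; overall, the respondent prevails.

respondent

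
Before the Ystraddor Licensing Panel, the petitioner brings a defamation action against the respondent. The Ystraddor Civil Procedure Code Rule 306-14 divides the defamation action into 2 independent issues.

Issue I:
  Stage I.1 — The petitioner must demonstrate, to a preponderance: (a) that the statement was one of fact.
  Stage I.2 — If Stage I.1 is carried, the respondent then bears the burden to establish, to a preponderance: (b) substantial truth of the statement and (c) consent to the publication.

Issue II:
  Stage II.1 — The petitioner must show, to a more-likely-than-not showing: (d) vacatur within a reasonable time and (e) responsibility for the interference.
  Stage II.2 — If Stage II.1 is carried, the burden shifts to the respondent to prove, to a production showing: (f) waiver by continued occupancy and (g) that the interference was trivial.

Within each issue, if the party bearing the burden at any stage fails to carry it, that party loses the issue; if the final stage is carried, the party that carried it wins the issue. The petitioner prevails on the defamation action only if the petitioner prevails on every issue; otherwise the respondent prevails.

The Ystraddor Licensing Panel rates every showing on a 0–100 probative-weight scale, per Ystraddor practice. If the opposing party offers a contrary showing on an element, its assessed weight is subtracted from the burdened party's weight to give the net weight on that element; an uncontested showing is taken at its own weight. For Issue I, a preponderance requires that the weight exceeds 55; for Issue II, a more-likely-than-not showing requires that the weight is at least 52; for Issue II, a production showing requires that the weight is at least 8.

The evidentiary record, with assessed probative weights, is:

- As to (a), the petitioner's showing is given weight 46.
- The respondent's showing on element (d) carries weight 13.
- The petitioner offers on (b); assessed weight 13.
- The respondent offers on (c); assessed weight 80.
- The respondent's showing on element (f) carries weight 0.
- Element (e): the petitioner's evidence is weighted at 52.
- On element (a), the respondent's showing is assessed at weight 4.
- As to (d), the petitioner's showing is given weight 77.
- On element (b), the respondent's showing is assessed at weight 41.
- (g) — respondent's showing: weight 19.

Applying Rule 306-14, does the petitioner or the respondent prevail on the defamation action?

— Issue I —
At Stage I.1 the petitioner must meet a preponderance (weight exceeds 55): on (a) the weight is 46 less the opposing 4 gives net 42, which does not exceed 55, so (a) does not meet the standard.
  Not every element is met, so the petitioner fails to carry Stage I.1.
So the respondent prevails on this issue.
— Issue II —
At Stage II.1 the petitioner must meet a more-likely-than-not showing (weight is at least 52): on (d) the weight is 77 less the opposing 13 gives net 64, ≥ 52, so (d) meets the standard; on (e) the weight is 52, which does reach 52, so (e) meets the standard.
  Stage II.1 is satisfied; the onus moves to the respondent.
At Stage II.2 the respondent must meet a production showing (weight is at least 8): on (f) the weight is 0, which does not reach 8, so (f) does not meet the standard; on (g) the weight is 19, which does reach 8, so (g) meets the standard.
  Stage II.2 not carried; the respondent fails its burden.
So the petitioner prevails on this issue.
Per-issue: Issue I → respondent; Issue II → petitioner. The petitioner must prevail on every issue; overall, the respondent prevails.

respondent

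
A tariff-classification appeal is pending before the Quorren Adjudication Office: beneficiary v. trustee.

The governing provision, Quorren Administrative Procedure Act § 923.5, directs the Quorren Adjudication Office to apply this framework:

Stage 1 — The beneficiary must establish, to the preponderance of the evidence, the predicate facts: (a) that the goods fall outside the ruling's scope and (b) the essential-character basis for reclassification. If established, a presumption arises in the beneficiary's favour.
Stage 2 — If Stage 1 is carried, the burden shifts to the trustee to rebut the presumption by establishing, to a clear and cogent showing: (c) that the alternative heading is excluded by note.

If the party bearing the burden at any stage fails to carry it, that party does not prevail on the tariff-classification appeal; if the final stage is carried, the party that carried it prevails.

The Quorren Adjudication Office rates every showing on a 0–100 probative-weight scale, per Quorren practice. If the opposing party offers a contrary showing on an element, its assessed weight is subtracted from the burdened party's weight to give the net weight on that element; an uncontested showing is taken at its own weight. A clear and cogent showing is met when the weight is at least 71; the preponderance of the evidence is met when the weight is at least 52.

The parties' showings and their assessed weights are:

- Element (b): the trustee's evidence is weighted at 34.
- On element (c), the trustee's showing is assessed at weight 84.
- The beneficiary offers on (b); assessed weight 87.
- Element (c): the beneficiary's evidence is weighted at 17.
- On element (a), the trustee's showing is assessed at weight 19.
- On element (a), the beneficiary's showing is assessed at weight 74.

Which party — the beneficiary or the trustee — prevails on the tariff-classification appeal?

At Stage 1 the beneficiary must meet the preponderance of the evidence (weight is at least 52): on (a) the weight is 74 less the opposing 19 gives net 55, which does reach 52, so (a) meets the standard; on (b) the weight is 87 less the opposing 34 gives net 53, which does reach 52, so (b) meets the standard.
  All elements met. The burden passes to the trustee.
At Stage 2 the trustee must meet a clear and cogent showing (weight is at least 71): on (c) the weight is 84 less the opposing 17 gives net 67, < 71, so (c) does not meet the standard.
  The trustee does not carry Stage 2.
The analysis ends at Stage 2; the beneficiary prevails.

beneficiary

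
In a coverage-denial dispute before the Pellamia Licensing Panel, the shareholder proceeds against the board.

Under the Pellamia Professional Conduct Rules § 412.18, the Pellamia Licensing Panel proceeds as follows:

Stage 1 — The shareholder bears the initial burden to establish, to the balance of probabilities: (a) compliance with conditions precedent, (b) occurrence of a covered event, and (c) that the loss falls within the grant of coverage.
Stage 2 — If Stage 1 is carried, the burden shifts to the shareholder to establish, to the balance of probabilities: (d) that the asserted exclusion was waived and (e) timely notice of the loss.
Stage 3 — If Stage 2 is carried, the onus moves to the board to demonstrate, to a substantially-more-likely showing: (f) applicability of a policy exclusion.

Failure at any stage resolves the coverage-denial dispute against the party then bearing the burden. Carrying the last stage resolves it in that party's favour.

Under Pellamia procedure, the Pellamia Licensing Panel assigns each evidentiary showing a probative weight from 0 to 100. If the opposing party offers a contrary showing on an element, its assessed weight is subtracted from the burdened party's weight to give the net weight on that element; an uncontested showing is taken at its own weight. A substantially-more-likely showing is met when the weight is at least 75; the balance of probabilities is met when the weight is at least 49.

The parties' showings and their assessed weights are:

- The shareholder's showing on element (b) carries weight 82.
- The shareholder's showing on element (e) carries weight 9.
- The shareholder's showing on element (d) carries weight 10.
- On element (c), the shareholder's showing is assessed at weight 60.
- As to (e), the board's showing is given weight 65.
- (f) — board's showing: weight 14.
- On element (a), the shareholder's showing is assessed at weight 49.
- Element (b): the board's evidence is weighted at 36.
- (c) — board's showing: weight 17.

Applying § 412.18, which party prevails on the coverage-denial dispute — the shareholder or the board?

board

Stage 1 — burden on shareholder; standard: the balance of probabilities (weight is at least 49).
    (a): 49 ≥ 49 [met]
    (b): 82 − 36 = 46 < 49 [not met]
    (c): 60 − 17 = 43 < 49 [not met]
  The shareholder does not carry Stage 1.
The analysis ends at Stage 1; the board prevails.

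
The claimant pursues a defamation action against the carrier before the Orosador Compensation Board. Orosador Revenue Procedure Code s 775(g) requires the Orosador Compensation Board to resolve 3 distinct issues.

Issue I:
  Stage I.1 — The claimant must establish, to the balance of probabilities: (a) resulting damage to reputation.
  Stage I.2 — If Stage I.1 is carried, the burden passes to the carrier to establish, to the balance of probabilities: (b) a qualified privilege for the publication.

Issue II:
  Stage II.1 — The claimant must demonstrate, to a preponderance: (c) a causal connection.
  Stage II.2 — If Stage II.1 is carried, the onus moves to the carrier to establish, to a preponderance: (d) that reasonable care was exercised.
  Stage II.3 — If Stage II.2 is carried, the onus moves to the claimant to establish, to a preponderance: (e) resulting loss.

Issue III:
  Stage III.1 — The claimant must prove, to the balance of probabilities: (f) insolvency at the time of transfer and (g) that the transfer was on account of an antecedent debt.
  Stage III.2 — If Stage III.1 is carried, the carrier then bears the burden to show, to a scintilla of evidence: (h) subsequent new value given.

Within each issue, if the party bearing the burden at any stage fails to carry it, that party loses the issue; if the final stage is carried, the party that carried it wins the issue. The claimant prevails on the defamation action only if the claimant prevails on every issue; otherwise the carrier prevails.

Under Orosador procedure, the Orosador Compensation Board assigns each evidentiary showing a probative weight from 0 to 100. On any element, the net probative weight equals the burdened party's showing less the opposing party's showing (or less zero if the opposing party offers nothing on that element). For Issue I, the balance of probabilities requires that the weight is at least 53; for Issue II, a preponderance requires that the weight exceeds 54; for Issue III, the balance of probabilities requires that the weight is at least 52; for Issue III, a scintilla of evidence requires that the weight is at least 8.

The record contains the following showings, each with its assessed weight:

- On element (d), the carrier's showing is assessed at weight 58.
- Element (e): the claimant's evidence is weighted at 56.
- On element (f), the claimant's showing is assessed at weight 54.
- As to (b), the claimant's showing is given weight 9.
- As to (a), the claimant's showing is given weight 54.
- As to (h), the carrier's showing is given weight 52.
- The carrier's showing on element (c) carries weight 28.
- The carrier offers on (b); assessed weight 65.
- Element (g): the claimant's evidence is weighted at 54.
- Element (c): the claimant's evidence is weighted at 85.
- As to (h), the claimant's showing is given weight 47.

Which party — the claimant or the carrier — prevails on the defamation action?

— Issue I —
At Stage I.1 the claimant must meet the balance of probabilities (weight is at least 53): on (a) the weight is 54, ≥ 53, so (a) meets the standard.
  All elements met. The burden passes to the carrier.
At Stage I.2 the carrier must meet the balance of probabilities (weight is at least 53): on (b) the weight is 65 less the opposing 9 gives net 56, which does reach 53, so (b) meets the standard.
  All elements met at the final stage.
All stages carried — the carrier prevails on this issue.
— Issue II —
At Stage II.1 the claimant must meet a preponderance (weight exceeds 54): on (c) the weight is 85 less the opposing 28 gives net 57, > 54, so (c) meets the standard.
  All elements met. The burden passes to the carrier.
At Stage II.2 the carrier must meet a preponderance (weight exceeds 54): on (d) the weight is 58, > 54, so (d) meets the standard.
  Stage II.2 carried; the burden shifts to the claimant.
At Stage II.3 the claimant must meet a preponderance (weight exceeds 54): on (e) the weight is 56, which does exceed 54, so (e) meets the standard.
  Stage II.3 carried; the final stage is satisfied.
Every stage carried; the claimant prevails on this issue.
— Issue III —
Stage III.1 — burden on claimant; standard: the balance of probabilities (weight is at least 52).
    (f): 54 ≥ 52 [met]
    (g): 54 ≥ 52 [met]
  Stage III.1 carried; the burden shifts to the carrier.
Stage III.2 — burden on carrier; standard: a scintilla of evidence (weight is at least 8).
    (h): 52 − 47 = 5 < 8 [not met]
  Stage III.2 not carried; the carrier fails its burden.
So the claimant prevails on this issue.
Per-issue: Issue I → carrier; Issue II → claimant; Issue III → claimant. The claimant must prevail on every issue; overall, the carrier prevails.

carrier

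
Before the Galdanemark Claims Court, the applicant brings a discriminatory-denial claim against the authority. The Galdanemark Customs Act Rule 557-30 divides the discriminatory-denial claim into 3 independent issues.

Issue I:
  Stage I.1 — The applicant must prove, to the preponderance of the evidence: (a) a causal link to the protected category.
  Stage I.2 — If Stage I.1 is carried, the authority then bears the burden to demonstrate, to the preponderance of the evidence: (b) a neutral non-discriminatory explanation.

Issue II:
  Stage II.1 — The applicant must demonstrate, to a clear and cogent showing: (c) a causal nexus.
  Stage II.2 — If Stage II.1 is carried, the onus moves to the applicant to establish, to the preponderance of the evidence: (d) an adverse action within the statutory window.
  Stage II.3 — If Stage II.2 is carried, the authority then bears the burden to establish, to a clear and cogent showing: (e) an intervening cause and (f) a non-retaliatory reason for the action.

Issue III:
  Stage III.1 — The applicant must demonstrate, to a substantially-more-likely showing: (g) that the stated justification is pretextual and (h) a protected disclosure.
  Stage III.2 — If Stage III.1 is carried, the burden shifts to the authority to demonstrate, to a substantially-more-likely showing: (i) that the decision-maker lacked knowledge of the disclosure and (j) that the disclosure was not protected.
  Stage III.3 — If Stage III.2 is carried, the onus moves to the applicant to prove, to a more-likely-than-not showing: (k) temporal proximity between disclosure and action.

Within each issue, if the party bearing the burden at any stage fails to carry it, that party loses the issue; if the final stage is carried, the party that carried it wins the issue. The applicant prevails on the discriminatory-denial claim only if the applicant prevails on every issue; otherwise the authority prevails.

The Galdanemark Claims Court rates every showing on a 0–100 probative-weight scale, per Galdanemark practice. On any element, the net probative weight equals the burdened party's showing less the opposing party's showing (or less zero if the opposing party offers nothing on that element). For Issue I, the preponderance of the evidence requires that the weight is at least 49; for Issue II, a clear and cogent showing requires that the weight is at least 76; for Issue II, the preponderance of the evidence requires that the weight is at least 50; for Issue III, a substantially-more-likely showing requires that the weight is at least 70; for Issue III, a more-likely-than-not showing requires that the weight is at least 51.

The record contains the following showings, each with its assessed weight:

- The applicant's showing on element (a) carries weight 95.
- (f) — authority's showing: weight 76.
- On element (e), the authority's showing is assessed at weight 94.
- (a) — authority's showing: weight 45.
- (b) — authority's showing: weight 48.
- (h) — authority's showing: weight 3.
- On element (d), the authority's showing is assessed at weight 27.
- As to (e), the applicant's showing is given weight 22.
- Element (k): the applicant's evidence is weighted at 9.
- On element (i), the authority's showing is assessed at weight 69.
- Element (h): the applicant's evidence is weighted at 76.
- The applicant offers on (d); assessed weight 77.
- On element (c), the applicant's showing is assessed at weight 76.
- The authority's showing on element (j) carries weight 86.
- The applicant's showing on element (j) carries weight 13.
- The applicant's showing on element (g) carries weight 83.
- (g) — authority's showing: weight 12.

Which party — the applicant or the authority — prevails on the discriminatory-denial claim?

applicant

— Issue I —
Stage I.1 — burden on applicant; standard: the preponderance of the evidence (weight is at least 49).
    (a): 95 − 45 = 50 ≥ 49 [met]
  Stage I.1 is satisfied; the onus moves to the authority.
Stage I.2 — burden on authority; standard: the preponderance of the evidence (weight is at least 49).
    (b): 48 < 49 [not met]
  The authority does not carry Stage I.2.
The applicant prevails on this issue.
— Issue II —
At Stage II.1 the applicant must meet a clear and cogent showing (weight is at least 76): on (c) the weight is 76, ≥ 76, so (c) meets the standard.
  All elements met. The applicant retains the burden for Stage II.2.
At Stage II.2 the applicant must meet the preponderance of the evidence (weight is at least 50): on (d) the weight is 77 less the opposing 27 gives net 50, which does reach 50, so (d) meets the standard.
  All elements met. The burden passes to the authority.
At Stage II.3 the authority must meet a clear and cogent showing (weight is at least 76): on (e) the weight is 94 less the opposing 22 gives net 72, < 76, so (e) does not meet the standard; on (f) the weight is 76, ≥ 76, so (f) meets the standard.
  The authority does not carry Stage II.3.
So the applicant prevails on this issue.
— Issue III —
Stage III.1 (applicant, a substantially-more-likely showing, weight is at least 70): (g) net 83−12=71 ≥ 70 — meets; (h) net 76−3=73 ≥ 70 — meets.
  All elements met. The burden passes to the authority.
Stage III.2 (authority, a substantially-more-likely showing, weight is at least 70): (i) 69 < 70 — fails; (j) net 86−13=73 ≥ 70 — meets.
  The authority does not carry Stage III.2.
The applicant prevails on this issue.
Per-issue: Issue I → applicant; Issue II → applicant; Issue III → applicant. The applicant must prevail on every issue; overall, the applicant prevails.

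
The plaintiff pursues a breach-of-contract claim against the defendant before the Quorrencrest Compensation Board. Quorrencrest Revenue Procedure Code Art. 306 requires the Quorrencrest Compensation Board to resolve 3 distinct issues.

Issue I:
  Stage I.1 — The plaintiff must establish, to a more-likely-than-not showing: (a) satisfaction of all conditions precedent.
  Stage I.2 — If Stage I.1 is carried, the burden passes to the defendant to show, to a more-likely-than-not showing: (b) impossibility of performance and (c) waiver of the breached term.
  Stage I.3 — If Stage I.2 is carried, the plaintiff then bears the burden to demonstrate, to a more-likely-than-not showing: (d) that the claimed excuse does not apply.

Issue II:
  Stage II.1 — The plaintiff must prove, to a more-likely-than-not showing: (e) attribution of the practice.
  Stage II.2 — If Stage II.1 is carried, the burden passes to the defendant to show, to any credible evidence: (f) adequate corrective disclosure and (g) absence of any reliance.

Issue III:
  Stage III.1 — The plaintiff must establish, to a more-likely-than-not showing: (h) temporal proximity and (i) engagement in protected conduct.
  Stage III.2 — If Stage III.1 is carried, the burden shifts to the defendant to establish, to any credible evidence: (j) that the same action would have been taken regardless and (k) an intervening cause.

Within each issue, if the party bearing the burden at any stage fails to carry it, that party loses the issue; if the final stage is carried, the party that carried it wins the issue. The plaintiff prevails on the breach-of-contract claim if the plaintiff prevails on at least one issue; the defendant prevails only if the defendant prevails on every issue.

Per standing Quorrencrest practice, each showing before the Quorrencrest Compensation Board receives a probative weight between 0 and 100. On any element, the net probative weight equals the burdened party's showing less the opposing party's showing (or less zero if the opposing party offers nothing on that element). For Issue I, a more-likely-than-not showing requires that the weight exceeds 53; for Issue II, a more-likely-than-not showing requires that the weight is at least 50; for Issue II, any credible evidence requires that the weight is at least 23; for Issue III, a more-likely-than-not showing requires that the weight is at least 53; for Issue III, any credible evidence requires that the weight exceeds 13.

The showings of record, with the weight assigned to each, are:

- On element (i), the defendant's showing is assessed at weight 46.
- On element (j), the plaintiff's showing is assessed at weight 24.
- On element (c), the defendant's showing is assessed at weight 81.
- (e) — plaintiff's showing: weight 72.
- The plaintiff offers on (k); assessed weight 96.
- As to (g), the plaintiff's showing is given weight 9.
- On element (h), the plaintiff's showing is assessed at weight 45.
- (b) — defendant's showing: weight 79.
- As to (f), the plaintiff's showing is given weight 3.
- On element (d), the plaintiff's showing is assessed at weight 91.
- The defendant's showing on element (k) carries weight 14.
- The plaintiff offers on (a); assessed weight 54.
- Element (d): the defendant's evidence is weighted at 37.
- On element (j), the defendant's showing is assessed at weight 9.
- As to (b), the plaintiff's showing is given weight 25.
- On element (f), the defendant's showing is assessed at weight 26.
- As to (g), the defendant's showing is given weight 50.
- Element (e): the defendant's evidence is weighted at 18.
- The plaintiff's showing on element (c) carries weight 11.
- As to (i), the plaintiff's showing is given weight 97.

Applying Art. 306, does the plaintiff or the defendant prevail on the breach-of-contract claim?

plaintiff

— Issue I —
Stage I.1 (plaintiff, a more-likely-than-not showing, weight exceeds 53): (a) 54 > 53 — meets.
  All elements met. The burden passes to the defendant.
Stage I.2 (defendant, a more-likely-than-not showing, weight exceeds 53): (b) net 79−25=54 > 53 — meets; (c) net 81−11=70 > 53 — meets.
  Stage I.2 carried; the burden shifts to the plaintiff.
Stage I.3 (plaintiff, a more-likely-than-not showing, weight exceeds 53): (d) net 91−37=54 > 53 — meets.
  All elements met at the final stage.
Every stage carried; the plaintiff prevails on this issue.
— Issue II —
At Stage II.1 the plaintiff must meet a more-likely-than-not showing (weight is at least 50): on (e) the weight is 72 less the opposing 18 gives net 54, ≥ 50, so (e) meets the standard.
  Stage II.1 is satisfied; the onus moves to the defendant.
At Stage II.2 the defendant must meet any credible evidence (weight is at least 23): on (f) the weight is 26 less the opposing 3 gives net 23, which does reach 23, so (f) meets the standard; on (g) the weight is 50 less the opposing 9 gives net 41, ≥ 23, so (g) meets the standard.
  The defendant carries the last stage.
With every stage satisfied, the defendant prevails on this issue.
— Issue III —
Stage III.1 (plaintiff, a more-likely-than-not showing, weight is at least 53): (h) 45 < 53 — fails; (i) net 97−46=51 < 53 — fails.
  Not every element is met, so the plaintiff fails to carry Stage III.1.
So the defendant prevails on this issue.
Per-issue: Issue I → plaintiff; Issue II → defendant; Issue III → defendant. The plaintiff must prevail on at least one issue; overall, the plaintiff prevails.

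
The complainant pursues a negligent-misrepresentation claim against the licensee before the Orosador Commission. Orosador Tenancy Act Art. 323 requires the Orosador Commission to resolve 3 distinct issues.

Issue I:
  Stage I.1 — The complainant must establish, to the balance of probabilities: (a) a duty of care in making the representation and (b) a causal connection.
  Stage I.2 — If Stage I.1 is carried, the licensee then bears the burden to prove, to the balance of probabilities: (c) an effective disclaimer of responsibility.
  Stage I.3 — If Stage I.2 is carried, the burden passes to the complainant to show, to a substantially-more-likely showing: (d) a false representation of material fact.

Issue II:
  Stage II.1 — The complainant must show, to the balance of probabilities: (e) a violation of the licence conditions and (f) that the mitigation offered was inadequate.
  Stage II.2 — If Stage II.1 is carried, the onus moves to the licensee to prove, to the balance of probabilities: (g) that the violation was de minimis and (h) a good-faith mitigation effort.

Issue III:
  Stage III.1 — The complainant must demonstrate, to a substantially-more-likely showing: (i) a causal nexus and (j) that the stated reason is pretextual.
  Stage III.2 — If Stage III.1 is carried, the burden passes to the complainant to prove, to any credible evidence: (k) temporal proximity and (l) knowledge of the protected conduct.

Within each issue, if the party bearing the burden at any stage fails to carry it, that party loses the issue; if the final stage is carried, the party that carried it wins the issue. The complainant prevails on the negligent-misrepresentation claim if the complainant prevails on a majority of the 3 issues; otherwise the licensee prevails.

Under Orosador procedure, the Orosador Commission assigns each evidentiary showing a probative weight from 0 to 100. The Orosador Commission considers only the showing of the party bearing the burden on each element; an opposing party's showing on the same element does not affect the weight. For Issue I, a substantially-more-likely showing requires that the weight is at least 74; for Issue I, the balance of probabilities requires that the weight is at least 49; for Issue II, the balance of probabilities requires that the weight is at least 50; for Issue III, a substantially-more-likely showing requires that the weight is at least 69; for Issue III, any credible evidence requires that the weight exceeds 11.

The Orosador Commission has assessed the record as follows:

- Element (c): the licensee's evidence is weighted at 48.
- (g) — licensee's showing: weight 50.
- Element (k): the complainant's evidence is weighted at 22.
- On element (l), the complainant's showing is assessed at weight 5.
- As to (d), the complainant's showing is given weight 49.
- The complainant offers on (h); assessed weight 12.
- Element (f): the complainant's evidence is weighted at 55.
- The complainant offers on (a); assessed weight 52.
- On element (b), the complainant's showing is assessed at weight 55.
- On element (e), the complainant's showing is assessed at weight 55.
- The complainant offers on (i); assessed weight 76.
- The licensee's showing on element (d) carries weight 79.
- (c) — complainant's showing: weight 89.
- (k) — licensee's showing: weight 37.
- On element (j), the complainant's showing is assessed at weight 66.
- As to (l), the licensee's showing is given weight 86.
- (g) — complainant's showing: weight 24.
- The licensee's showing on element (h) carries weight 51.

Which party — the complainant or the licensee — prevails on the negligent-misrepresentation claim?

licensee

— Issue I —
Stage I.1 — burden on complainant; standard: the balance of probabilities (weight is at least 49).
    (a): 52 ≥ 49 [met]
    (b): 55 ≥ 49 [met]
  The complainant carries Stage I.1; the licensee now bears the burden.
Stage I.2 — burden on licensee; standard: the balance of probabilities (weight is at least 49).
    (c): 48 (complainant's 89 disregarded) < 49 [not met]
  The licensee does not carry Stage I.2.
The complainant prevails on this issue.
— Issue II —
Stage II.1 — burden on complainant; standard: the balance of probabilities (weight is at least 50).
    (e): 55 ≥ 50 [met]
    (f): 55 ≥ 50 [met]
  The complainant carries Stage II.1; the licensee now bears the burden.
Stage II.2 — burden on licensee; standard: the balance of probabilities (weight is at least 50).
    (g): 50 (complainant's 24 disregarded) ≥ 50 [met]
    (h): 51 (complainant's 12 disregarded) ≥ 50 [met]
  The licensee carries the last stage.
With every stage satisfied, the licensee prevails on this issue.
— Issue III —
Stage III.1 (complainant, a substantially-more-likely showing, weight is at least 69): (i) 76 ≥ 69 — meets; (j) 66 < 69 — fails.
  Stage III.1 not carried; the complainant fails its burden.
So the licensee prevails on this issue.
Per-issue: Issue I → complainant; Issue II → licensee; Issue III → licensee. The complainant must prevail on a majority of issues; overall, the licensee prevails.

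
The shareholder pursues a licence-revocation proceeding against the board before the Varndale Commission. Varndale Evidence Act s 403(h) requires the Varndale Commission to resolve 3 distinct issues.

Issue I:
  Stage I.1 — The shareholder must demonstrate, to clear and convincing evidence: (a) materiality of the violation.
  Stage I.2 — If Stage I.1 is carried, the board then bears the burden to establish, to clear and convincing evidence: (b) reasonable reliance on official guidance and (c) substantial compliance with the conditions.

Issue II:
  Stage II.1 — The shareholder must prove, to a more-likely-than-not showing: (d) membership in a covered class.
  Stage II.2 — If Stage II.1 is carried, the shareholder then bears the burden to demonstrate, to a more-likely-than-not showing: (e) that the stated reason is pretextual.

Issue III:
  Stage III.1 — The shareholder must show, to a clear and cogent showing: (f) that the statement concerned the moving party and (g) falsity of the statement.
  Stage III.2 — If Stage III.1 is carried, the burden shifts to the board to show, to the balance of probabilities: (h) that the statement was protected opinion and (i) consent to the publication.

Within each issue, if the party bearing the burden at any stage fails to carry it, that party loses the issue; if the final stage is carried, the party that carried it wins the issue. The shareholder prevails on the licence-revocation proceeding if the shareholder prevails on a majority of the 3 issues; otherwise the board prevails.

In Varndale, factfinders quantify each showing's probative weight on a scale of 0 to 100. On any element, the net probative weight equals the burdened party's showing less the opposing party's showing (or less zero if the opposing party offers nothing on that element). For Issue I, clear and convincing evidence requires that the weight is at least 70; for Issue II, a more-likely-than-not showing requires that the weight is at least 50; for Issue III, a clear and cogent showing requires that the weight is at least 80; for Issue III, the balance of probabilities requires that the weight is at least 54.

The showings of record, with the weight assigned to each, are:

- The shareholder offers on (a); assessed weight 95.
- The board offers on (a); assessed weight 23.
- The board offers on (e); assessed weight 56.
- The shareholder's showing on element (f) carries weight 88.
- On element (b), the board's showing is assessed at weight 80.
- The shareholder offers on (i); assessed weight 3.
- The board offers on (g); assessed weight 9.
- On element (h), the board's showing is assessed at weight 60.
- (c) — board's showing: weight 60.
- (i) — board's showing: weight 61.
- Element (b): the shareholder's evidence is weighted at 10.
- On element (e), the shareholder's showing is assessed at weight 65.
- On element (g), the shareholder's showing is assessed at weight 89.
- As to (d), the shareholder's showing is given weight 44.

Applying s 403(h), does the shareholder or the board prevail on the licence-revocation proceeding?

— Issue I —
Stage I.1 — burden on shareholder; standard: clear and convincing evidence (weight is at least 70).
    (a): 95 − 23 = 72 ≥ 70 [met]
  The shareholder carries Stage I.1; the board now bears the burden.
Stage I.2 — burden on board; standard: clear and convincing evidence (weight is at least 70).
    (b): 80 − 10 = 70 ≥ 70 [met]
    (c): 60 < 70 [not met]
  Stage I.2 not carried; the board fails its burden.
So the shareholder prevails on this issue.
— Issue II —
At Stage II.1 the shareholder must meet a more-likely-than-not showing (weight is at least 50): on (d) the weight is 44, < 50, so (d) does not meet the standard.
  Stage II.1 not carried; the shareholder fails its burden.
The board prevails on this issue.
— Issue III —
At Stage III.1 the shareholder must meet a clear and cogent showing (weight is at least 80): on (f) the weight is 88, ≥ 80, so (f) meets the standard; on (g) the weight is 89 less the opposing 9 gives net 80, ≥ 80, so (g) meets the standard.
  Stage III.1 carried; the burden shifts to the board.
At Stage III.2 the board must meet the balance of probabilities (weight is at least 54): on (h) the weight is 60, which does reach 54, so (h) meets the standard; on (i) the weight is 61 less the opposing 3 gives net 58, ≥ 54, so (i) meets the standard.
  All elements met at the final stage.
With every stage satisfied, the board prevails on this issue.
Per-issue: Issue I → shareholder; Issue II → board; Issue III → board. The shareholder must prevail on a majority of issues; overall, the board prevails.

board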